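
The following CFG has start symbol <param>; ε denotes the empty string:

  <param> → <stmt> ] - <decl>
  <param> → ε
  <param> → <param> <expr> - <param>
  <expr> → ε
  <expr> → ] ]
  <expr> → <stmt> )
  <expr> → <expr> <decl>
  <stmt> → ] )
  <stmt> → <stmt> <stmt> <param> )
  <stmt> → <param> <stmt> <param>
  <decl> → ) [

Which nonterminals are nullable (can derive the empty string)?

{ <expr>, <param> }

Directly nullable (have an ε-production): <param>, <expr>.
No other nonterminal has a production whose RHS symbols are all nullable.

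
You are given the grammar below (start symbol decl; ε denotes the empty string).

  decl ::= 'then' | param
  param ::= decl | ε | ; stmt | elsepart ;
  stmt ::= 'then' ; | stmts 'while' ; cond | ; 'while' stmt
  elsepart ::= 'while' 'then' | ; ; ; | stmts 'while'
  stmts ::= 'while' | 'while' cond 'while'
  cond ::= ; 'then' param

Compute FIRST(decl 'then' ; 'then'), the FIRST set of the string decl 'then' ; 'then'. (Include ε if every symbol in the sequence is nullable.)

{ 'then', 'while', ; }

Add FIRST(decl)\{ε} = { 'then', 'while', ; }; decl is nullable, continue.
'then' is a terminal; add {'then'} and stop.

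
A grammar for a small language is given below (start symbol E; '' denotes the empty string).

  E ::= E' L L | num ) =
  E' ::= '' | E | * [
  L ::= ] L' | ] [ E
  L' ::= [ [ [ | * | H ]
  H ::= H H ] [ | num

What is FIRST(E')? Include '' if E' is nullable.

E' ::= '' contributes ''.
From E' ::= E: add FIRST(E) = { *, ], num }.
E' ::= * [ contributes {*}.
Union: FIRST(E') = { *, ], num, '' }.

{ *, ], num, '' }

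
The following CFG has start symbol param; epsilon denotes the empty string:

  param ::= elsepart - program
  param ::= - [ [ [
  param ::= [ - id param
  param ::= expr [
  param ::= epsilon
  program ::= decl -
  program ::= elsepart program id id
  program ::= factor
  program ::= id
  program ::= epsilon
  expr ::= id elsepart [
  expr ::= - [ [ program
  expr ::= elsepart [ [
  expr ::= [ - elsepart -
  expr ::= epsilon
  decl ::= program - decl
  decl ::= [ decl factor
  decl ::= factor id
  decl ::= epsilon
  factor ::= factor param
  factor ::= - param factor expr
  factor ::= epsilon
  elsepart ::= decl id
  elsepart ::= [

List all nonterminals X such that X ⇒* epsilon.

{ decl, expr, factor, param, program }

Directly nullable (have an epsilon-production): param, program, expr, decl, factor.
No other nonterminal has a production whose RHS symbols are all nullable.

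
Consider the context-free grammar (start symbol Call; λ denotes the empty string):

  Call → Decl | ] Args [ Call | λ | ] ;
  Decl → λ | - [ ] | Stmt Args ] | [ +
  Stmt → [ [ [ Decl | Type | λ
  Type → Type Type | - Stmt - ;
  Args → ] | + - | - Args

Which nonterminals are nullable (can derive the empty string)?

{ Call, Decl, Stmt }

Directly nullable (have an λ-production): Call, Decl, Stmt.
No other nonterminal has a production whose RHS symbols are all nullable.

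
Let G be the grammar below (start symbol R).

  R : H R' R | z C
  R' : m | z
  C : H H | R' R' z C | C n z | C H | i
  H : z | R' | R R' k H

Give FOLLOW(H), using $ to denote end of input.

{ $, m, n, z }

In R : H R' R: add FIRST(R' R) = { m, z }.
In C : H H: add FIRST(H) = { m, z }.
In C : H H: H is at the end, add FOLLOW(C) = { $, m, n, z }.
In C : C H: H is at the end, add FOLLOW(C) = { $, m, n, z }.
In H : R R' k H: H is at the end, add FOLLOW(H) = { $, m, n, z }.
Union: FOLLOW(H) = { $, m, n, z }.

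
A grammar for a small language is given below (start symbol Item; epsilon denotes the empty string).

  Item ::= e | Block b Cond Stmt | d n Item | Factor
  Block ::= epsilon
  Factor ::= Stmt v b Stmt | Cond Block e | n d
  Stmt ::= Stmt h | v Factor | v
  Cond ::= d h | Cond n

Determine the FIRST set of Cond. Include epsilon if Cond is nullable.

{ d }

Cond ::= d h contributes {d}.
From Cond ::= Cond n: add FIRST(Cond) = { d }.
Union: FIRST(Cond) = { d }.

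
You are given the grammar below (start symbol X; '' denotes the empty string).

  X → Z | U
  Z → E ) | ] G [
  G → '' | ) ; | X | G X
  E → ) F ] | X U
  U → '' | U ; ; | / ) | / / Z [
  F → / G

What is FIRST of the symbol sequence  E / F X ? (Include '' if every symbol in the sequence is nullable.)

Add FIRST(E)\{''} = { ), /, ;, ] }; E is nullable, continue.
/ is a terminal; add {/} and stop.

{ ), /, ;, ] }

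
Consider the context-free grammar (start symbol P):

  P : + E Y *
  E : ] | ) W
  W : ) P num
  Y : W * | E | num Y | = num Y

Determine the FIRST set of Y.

{ ), =, ], num }

From Y : W *: add FIRST(W) = { ) }.
From Y : E: add FIRST(E) = { ), ] }.
Y : num Y contributes {num}.
Y : = num Y contributes {=}.
Union: FIRST(Y) = { ), =, ], num }.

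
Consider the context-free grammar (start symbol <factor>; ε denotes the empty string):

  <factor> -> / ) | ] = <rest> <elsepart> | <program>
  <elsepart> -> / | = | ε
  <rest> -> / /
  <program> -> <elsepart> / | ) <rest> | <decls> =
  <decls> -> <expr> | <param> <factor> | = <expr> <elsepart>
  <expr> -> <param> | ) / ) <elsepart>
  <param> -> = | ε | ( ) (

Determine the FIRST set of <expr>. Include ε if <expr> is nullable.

{ (, ), =, ε }

From <expr> -> <param>: add FIRST(<param>) = { (, =, ε } (including ε since <param> is nullable).
<expr> -> ) / ) <elsepart> contributes {)}.
Union: FIRST(<expr>) = { (, ), =, ε }.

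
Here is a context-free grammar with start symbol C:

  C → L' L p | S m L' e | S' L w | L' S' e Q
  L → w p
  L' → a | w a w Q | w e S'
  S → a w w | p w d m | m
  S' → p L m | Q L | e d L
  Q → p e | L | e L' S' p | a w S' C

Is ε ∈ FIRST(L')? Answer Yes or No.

No nonterminal in this grammar is nullable.
No production of L' has an RHS whose symbols are all nullable, so L' is not nullable.

No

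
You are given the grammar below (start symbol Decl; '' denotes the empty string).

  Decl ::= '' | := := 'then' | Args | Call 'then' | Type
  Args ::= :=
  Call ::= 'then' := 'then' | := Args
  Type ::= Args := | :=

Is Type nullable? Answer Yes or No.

No

Nullable nonterminals: Decl.
No production of Type has an RHS whose symbols are all nullable, so Type is not nullable.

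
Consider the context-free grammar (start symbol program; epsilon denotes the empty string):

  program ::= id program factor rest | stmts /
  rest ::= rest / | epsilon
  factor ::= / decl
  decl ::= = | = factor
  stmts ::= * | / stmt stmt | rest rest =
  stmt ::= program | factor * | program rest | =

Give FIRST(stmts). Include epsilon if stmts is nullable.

stmts ::= * contributes {*}.
stmts ::= / stmt stmt contributes {/}.
From stmts ::= rest rest =: rest, rest nullable, take FIRST(rest) ∪ FIRST(rest) ∪ {=} = { /, = }.
Union: FIRST(stmts) = { *, /, = }.

{ *, /, = }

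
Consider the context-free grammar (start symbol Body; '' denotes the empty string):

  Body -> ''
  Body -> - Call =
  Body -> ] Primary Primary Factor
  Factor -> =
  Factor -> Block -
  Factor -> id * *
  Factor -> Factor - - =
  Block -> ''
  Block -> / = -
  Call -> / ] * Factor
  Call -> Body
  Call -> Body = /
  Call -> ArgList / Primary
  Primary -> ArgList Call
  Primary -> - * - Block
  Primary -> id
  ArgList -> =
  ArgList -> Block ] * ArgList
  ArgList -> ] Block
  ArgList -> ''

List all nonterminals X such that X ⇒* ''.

Directly nullable (have an ''-production): Body, Block, ArgList.
Primary -> ArgList Call with every symbol nullable, so Primary is nullable.
Call -> Body with every symbol nullable, so Call is nullable.
No other nonterminal has a production whose RHS symbols are all nullable.

{ ArgList, Block, Body, Call, Primary }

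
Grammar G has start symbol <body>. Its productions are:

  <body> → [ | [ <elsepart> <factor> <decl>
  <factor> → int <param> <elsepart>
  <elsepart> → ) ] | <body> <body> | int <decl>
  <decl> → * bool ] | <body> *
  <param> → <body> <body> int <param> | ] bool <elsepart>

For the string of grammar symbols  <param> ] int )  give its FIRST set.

{ [, ] }

Add FIRST(<param>) = { [, ] }; <param> is not nullable, stop.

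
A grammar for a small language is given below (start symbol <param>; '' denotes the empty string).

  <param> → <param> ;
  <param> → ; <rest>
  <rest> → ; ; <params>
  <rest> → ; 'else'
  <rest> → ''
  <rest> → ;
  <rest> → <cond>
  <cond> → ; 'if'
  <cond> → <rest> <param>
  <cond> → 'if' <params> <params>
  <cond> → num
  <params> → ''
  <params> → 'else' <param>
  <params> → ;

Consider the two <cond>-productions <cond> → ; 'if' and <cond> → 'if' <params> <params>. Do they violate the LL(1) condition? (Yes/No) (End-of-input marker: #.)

No

FIRST(; 'if') = { ; } and FIRST('if' <params> <params>) = { 'if' }.
The FIRST sets are disjoint and neither alternative is nullable — no conflict.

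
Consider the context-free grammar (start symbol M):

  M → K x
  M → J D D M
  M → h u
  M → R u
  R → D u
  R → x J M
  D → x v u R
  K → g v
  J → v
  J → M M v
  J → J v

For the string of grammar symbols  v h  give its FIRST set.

{ v }

v is a terminal; add {v} and stop.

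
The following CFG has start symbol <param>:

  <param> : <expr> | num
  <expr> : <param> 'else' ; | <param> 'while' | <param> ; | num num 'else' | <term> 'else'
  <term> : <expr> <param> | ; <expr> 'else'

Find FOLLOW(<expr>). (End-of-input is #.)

{ #, 'else', 'while', ;, num }

In <param> : <expr>: <expr> is at the end, add FOLLOW(<param>) = { #, 'else', 'while', ; }.
In <term> : <expr> <param>: add FIRST(<param>) = { ;, num }.
In <term> : ; <expr> 'else': add FIRST('else') = { 'else' }.
Union: FOLLOW(<expr>) = { #, 'else', 'while', ;, num }.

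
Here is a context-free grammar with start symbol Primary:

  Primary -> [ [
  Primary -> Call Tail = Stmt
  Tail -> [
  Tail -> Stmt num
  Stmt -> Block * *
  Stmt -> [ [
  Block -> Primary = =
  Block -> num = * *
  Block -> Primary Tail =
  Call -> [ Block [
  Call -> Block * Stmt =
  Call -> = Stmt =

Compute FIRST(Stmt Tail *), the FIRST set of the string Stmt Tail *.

Add FIRST(Stmt) = { =, [, num }; Stmt is not nullable, stop.

{ =, [, num }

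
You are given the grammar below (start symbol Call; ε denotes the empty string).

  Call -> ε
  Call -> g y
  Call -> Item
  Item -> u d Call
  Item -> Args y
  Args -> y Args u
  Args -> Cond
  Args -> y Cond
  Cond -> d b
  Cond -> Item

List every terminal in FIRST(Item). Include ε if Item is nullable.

Item -> u d Call contributes {u}.
From Item -> Args y: add FIRST(Args) = { d, u, y }.
Union: FIRST(Item) = { d, u, y }.

{ d, u, y }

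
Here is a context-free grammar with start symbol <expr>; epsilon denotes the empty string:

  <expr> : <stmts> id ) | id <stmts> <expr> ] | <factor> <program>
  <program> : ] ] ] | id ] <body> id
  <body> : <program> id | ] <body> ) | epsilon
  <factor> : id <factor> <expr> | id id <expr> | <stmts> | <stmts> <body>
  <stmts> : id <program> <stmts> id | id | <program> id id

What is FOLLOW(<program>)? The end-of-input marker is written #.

In <expr> : <factor> <program>: <program> is at the end, add FOLLOW(<expr>) = { #, ], id }.
In <body> : <program> id: add FIRST(id) = { id }.
In <stmts> : id <program> <stmts> id: add FIRST(<stmts> id) = { ], id }.
In <stmts> : <program> id id: add FIRST(id id) = { id }.
Union: FOLLOW(<program>) = { #, ], id }.

{ #, ], id }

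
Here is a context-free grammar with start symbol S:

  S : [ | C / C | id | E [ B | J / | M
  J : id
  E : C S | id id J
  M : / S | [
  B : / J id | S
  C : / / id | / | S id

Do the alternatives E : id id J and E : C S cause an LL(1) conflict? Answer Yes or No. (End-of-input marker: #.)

FIRST(id id J) = { id } and FIRST(C S) = { /, [, id }.
Both contain id, so the two alternatives are not disjoint — LL(1) conflict.

Yes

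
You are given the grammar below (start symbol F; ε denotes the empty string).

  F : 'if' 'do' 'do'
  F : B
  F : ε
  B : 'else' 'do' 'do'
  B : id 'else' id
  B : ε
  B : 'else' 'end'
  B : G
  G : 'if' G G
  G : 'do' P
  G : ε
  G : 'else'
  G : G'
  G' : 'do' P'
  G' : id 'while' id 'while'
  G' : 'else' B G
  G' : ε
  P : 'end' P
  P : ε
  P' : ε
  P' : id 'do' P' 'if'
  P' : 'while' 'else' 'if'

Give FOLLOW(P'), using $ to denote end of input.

{ $, 'do', 'else', 'if', id }

In G' : 'do' P': P' is at the end, add FOLLOW(G') = { $, 'do', 'else', 'if', id }.
In P' : id 'do' P' 'if': add FIRST('if') = { 'if' }.
Union: FOLLOW(P') = { $, 'do', 'else', 'if', id }.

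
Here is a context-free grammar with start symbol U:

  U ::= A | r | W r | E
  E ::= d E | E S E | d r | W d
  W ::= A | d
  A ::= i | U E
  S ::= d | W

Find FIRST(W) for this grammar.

{ d, i, r }

From W ::= A: add FIRST(A) = { d, i, r }.
W ::= d contributes {d}.
Union: FIRST(W) = { d, i, r }.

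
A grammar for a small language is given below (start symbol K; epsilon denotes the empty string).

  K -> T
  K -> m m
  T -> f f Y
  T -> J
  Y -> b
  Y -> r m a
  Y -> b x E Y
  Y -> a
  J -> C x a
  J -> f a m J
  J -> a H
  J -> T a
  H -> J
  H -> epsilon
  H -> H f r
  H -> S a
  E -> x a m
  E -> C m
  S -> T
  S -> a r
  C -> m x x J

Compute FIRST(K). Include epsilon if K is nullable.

{ a, f, m }

From K -> T: add FIRST(T) = { a, f, m }.
K -> m m contributes {m}.
Union: FIRST(K) = { a, f, m }.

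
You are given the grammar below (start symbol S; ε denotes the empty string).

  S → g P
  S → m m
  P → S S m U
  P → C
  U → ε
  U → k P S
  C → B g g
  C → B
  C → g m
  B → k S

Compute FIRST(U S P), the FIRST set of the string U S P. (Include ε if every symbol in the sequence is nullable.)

Add FIRST(U)\{ε} = { k }; U is nullable, continue.
Add FIRST(S) = { g, m }; S is not nullable, stop.

{ g, k, m }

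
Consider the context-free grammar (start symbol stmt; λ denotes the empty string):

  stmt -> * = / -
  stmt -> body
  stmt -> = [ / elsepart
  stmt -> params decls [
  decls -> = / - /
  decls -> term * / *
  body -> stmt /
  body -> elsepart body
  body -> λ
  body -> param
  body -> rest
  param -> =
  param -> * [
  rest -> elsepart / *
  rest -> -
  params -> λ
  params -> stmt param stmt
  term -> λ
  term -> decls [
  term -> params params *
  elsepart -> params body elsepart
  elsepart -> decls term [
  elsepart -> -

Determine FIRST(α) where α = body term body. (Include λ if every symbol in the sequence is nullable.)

Add FIRST(body)\{λ} = { *, -, /, = }; body is nullable, continue.
Add FIRST(term)\{λ} = { *, -, /, = }; term is nullable, continue.
Add FIRST(body)\{λ} = { *, -, /, = }; body is nullable, continue.
Every symbol is nullable, so include λ.

{ *, -, /, =, λ }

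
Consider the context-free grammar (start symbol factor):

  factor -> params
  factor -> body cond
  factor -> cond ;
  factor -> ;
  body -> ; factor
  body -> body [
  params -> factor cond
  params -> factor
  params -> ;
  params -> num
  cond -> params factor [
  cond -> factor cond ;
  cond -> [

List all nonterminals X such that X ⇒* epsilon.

No nonterminal has an empty production or an RHS whose symbols are all nullable.

{ } (none)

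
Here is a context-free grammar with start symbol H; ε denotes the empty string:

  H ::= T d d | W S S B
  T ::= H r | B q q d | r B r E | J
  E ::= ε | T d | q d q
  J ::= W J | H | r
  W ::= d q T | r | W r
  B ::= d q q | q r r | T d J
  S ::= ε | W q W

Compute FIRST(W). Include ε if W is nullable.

{ d, r }

W ::= d q T contributes {d}.
W ::= r contributes {r}.
From W ::= W r: add FIRST(W) = { d, r }.
Union: FIRST(W) = { d, r }.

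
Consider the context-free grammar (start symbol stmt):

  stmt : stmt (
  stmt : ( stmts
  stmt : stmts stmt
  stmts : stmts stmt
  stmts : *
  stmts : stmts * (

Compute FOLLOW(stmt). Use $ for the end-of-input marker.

stmt is the start symbol, so $ ∈ FOLLOW(stmt).
In stmt : stmt (: add FIRST(() = { ( }.
In stmt : stmts stmt: stmt is at the end, add FOLLOW(stmt) = { $, (, * }.
In stmts : stmts stmt: stmt is at the end, add FOLLOW(stmts) = { $, (, * }.
Union: FOLLOW(stmt) = { $, (, * }.

{ $, (, * }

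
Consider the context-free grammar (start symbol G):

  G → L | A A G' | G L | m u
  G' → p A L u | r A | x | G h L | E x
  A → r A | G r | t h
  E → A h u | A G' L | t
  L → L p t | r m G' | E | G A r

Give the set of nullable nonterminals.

No nonterminal has an empty production or an RHS whose symbols are all nullable.

{ } (none)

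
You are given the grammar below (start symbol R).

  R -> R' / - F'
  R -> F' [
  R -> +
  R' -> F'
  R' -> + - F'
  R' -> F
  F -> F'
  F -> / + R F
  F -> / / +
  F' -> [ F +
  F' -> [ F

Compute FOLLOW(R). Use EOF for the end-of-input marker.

R is the start symbol, so EOF ∈ FOLLOW(R).
In F -> / + R F: add FIRST(F) = { /, [ }.
Union: FOLLOW(R) = { EOF, /, [ }.

{ EOF, /, [ }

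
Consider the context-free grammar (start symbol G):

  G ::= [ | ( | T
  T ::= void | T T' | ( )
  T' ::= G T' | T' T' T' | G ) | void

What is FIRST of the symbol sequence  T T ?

Add FIRST(T) = { (, void }; T is not nullable, stop.

{ (, void }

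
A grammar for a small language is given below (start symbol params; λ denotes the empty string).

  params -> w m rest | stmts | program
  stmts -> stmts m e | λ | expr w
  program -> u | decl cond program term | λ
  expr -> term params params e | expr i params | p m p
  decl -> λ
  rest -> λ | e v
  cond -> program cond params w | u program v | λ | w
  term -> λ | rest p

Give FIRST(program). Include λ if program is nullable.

program -> u contributes {u}.
From program -> decl cond program term: decl, cond, program, term nullable, take FIRST(decl) ∪ FIRST(cond) ∪ FIRST(program) ∪ FIRST(term) = { e, m, p, u, w }; also λ since the whole RHS is nullable.
program -> λ contributes λ.
Union: FIRST(program) = { e, m, p, u, w, λ }.

{ e, m, p, u, w, λ }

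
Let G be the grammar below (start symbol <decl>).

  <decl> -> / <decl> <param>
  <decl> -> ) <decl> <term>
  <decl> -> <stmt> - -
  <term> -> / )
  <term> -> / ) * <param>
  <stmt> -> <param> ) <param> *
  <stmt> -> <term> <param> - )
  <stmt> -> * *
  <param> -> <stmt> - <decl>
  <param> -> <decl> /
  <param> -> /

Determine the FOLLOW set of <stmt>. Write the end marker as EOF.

{ - }

In <decl> -> <stmt> - -: add FIRST(- -) = { - }.
In <param> -> <stmt> - <decl>: add FIRST(- <decl>) = { - }.
Union: FOLLOW(<stmt>) = { - }.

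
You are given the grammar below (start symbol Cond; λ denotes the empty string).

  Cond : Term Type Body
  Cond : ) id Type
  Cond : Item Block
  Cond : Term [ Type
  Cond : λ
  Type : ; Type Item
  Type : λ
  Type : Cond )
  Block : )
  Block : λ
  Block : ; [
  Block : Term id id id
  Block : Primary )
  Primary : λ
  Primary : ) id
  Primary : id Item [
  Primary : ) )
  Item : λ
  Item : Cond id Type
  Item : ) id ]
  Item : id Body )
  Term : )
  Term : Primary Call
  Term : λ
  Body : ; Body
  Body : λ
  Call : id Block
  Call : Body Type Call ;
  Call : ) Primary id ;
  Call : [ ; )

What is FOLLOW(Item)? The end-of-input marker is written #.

{ #, ), ;, [, id }

In Cond : Item Block: add FIRST(Block)\{λ} = { ), ;, [, id }.
  Since Block is nullable, also add FOLLOW(Cond) = { #, ), id }.
In Type : ; Type Item: Item is at the end, add FOLLOW(Type) = { #, ), ;, [, id }.
In Primary : id Item [: add FIRST([) = { [ }.
Union: FOLLOW(Item) = { #, ), ;, [, id }.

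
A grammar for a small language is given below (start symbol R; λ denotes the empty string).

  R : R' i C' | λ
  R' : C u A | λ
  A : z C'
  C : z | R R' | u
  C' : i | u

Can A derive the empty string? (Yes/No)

Nullable nonterminals: C, R, R'.
No production of A has an RHS whose symbols are all nullable, so A is not nullable.

No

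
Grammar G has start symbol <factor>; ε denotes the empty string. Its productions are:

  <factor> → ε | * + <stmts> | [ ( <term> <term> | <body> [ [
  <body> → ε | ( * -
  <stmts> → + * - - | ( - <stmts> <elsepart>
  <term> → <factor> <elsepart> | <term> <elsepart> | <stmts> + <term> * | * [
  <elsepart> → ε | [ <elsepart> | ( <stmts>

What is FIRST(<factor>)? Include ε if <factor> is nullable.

{ (, *, [, ε }

<factor> → ε contributes ε.
<factor> → * + <stmts> contributes {*}.
<factor> → [ ( <term> <term> contributes {[}.
From <factor> → <body> [ [: <body> nullable, take FIRST(<body>) ∪ {[} = { (, [ }.
Union: FIRST(<factor>) = { (, *, [, ε }.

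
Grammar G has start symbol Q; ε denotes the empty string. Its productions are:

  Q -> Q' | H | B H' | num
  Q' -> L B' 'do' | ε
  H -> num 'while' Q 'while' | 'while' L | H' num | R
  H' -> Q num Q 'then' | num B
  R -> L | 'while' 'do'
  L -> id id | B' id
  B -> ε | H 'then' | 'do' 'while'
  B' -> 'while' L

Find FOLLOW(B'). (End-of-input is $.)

{ 'do', id }

In Q' -> L B' 'do': add FIRST('do') = { 'do' }.
In L -> B' id: add FIRST(id) = { id }.
Union: FOLLOW(B') = { 'do', id }.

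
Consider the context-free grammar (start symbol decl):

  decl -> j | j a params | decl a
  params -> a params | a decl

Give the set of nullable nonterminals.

No nonterminal has an empty production or an RHS whose symbols are all nullable.

{ } (none)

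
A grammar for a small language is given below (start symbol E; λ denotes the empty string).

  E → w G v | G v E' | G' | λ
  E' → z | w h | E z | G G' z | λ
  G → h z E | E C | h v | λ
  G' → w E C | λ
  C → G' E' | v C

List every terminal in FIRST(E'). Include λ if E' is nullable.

E' → z contributes {z}.
E' → w h contributes {w}.
From E' → E z: E nullable, take FIRST(E) ∪ {z} = { h, v, w, z }.
From E' → G G' z: G, G' nullable, take FIRST(G) ∪ FIRST(G') ∪ {z} = { h, v, w, z }.
E' → λ contributes λ.
Union: FIRST(E') = { h, v, w, z, λ }.

{ h, v, w, z, λ }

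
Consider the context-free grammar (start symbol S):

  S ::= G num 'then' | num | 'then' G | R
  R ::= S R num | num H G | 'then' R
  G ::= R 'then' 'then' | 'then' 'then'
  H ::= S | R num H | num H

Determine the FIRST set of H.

{ 'then', num }

From H ::= S: add FIRST(S) = { 'then', num }.
From H ::= R num H: add FIRST(R) = { 'then', num }.
H ::= num H contributes {num}.
Union: FIRST(H) = { 'then', num }.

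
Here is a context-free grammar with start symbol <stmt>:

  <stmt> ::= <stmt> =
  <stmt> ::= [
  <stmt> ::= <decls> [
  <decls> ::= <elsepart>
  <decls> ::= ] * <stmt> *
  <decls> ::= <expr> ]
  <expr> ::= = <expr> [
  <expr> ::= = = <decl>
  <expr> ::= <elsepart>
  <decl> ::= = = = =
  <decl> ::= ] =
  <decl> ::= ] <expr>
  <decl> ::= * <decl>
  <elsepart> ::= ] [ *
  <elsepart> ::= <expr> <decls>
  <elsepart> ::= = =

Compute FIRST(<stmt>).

{ =, [, ] }

From <stmt> ::= <stmt> =: add FIRST(<stmt>) = { =, [, ] }.
<stmt> ::= [ contributes {[}.
From <stmt> ::= <decls> [: add FIRST(<decls>) = { =, ] }.
Union: FIRST(<stmt>) = { =, [, ] }.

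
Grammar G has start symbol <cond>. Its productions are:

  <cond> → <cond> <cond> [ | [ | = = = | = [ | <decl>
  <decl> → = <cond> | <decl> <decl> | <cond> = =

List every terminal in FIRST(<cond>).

{ =, [ }

From <cond> → <cond> <cond> [: add FIRST(<cond>) = { =, [ }.
<cond> → [ contributes {[}.
<cond> → = = = contributes {=}.
<cond> → = [ contributes {=}.
From <cond> → <decl>: add FIRST(<decl>) = { =, [ }.
Union: FIRST(<cond>) = { =, [ }.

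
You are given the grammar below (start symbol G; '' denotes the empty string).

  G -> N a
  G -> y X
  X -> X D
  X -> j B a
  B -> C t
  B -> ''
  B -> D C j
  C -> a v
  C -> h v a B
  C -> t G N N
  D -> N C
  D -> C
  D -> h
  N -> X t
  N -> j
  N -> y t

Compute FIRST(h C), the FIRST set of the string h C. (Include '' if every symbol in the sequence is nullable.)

h is a terminal; add {h} and stop.

{ h }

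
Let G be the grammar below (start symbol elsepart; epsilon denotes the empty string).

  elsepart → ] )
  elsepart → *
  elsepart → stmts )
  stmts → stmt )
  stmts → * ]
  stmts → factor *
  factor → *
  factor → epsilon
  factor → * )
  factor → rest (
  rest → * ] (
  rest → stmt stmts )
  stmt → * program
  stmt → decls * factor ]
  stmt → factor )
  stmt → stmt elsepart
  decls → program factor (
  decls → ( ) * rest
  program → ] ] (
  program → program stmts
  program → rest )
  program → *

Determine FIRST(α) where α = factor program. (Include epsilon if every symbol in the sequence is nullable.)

Add FIRST(factor)\{epsilon} = { (, ), *, ] }; factor is nullable, continue.
Add FIRST(program) = { (, ), *, ] }; program is not nullable, stop.

{ (, ), *, ] }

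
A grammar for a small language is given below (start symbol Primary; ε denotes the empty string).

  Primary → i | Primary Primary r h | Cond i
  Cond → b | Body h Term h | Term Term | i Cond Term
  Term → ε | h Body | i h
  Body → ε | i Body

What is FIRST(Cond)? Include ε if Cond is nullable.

Cond → b contributes {b}.
From Cond → Body h Term h: Body nullable, take FIRST(Body) ∪ {h} = { h, i }.
From Cond → Term Term: Term, Term nullable, take FIRST(Term) ∪ FIRST(Term) = { h, i }; also ε since the whole RHS is nullable.
Cond → i Cond Term contributes {i}.
Union: FIRST(Cond) = { b, h, i, ε }.

{ b, h, i, ε }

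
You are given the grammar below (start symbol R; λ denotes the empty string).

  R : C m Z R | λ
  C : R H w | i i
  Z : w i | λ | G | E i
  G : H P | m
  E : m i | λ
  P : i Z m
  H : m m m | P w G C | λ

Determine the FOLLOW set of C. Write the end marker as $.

In R : C m Z R: add FIRST(m Z R) = { m }.
In H : P w G C: C is at the end, add FOLLOW(H) = { i, w }.
Union: FOLLOW(C) = { i, m, w }.

{ i, m, w }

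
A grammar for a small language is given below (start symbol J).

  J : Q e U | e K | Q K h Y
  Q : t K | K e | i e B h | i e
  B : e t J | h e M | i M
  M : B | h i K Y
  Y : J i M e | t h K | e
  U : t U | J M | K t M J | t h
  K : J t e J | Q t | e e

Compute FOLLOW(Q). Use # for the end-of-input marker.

{ e, i, t }

In J : Q e U: add FIRST(e U) = { e }.
In J : Q K h Y: add FIRST(K h Y) = { e, i, t }.
In K : Q t: add FIRST(t) = { t }.
Union: FOLLOW(Q) = { e, i, t }.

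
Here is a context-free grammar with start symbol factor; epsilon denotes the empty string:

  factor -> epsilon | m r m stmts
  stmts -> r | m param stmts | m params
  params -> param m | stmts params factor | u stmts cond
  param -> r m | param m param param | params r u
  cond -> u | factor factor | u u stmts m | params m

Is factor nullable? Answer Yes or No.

factor has an epsilon-production, so factor ⇒ epsilon.

Yes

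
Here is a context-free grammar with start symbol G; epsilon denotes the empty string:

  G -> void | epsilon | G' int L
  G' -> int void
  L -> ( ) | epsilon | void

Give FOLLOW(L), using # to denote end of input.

In G -> G' int L: L is at the end, add FOLLOW(G) = { # }.
Union: FOLLOW(L) = { # }.

{ # }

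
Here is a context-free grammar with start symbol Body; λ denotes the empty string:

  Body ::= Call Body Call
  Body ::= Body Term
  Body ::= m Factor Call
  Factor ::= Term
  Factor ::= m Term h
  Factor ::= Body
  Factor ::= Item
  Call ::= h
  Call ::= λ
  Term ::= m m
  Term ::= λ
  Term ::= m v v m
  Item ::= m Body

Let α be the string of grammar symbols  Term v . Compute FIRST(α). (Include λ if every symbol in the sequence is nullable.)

{ m, v }

Add FIRST(Term)\{λ} = { m }; Term is nullable, continue.
v is a terminal; add {v} and stop.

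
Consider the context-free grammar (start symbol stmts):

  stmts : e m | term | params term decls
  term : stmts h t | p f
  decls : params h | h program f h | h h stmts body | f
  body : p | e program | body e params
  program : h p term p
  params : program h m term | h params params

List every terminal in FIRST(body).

body : p contributes {p}.
body : e program contributes {e}.
From body : body e params: add FIRST(body) = { e, p }.
Union: FIRST(body) = { e, p }.

{ e, p }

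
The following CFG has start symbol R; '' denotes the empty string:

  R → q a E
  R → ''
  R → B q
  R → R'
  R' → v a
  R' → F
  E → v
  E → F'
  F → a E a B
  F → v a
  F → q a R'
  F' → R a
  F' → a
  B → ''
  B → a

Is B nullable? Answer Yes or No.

B has an ''-production, so B ⇒ ''.

Yes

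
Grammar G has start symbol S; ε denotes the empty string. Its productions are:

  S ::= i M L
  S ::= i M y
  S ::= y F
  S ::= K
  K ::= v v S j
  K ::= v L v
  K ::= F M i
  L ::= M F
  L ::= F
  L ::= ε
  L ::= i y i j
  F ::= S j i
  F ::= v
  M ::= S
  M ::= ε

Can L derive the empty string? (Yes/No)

Yes

L has an ε-production, so L ⇒ ε.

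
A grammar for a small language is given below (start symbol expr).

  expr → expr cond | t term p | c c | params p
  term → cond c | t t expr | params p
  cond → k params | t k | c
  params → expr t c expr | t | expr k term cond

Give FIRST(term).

From term → cond c: add FIRST(cond) = { c, k, t }.
term → t t expr contributes {t}.
From term → params p: add FIRST(params) = { c, t }.
Union: FIRST(term) = { c, k, t }.

{ c, k, t }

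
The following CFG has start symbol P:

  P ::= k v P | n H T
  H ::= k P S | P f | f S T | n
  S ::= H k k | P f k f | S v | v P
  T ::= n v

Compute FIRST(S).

From S ::= H k k: add FIRST(H) = { f, k, n }.
From S ::= P f k f: add FIRST(P) = { k, n }.
From S ::= S v: add FIRST(S) = { f, k, n, v }.
S ::= v P contributes {v}.
Union: FIRST(S) = { f, k, n, v }.

{ f, k, n, v }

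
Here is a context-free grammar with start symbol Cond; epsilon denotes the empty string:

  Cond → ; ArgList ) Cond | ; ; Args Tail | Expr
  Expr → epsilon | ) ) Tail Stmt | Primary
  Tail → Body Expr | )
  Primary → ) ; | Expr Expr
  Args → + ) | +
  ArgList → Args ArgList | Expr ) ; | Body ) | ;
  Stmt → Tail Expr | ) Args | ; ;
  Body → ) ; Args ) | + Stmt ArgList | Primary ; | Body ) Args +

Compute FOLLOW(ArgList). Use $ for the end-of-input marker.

In Cond → ; ArgList ) Cond: add FIRST() Cond) = { ) }.
In ArgList → Args ArgList: ArgList is at the end, add FOLLOW(ArgList) = { $, ), +, ; }.
In Body → + Stmt ArgList: ArgList is at the end, add FOLLOW(Body) = { $, ), +, ; }.
Union: FOLLOW(ArgList) = { $, ), +, ; }.

{ $, ), +, ; }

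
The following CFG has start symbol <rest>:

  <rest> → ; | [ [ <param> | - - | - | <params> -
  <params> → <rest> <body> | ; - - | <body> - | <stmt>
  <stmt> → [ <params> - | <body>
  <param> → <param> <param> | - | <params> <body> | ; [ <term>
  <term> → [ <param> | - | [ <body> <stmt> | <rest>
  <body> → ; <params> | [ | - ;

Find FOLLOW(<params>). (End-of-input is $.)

In <rest> → <params> -: add FIRST(-) = { - }.
In <stmt> → [ <params> -: add FIRST(-) = { - }.
In <param> → <params> <body>: add FIRST(<body>) = { -, ;, [ }.
In <body> → ; <params>: <params> is at the end, add FOLLOW(<body>) = { $, -, ;, [ }.
Union: FOLLOW(<params>) = { $, -, ;, [ }.

{ $, -, ;, [ }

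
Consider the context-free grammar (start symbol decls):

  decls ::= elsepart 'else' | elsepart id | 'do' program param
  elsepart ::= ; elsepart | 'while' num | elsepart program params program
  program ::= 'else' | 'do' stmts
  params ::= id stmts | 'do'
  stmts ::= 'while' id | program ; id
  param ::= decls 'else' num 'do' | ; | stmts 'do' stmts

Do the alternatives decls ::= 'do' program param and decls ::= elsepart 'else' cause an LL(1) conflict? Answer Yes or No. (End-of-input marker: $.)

FIRST('do' program param) = { 'do' } and FIRST(elsepart 'else') = { 'while', ; }.
The FIRST sets are disjoint and neither alternative is nullable — no conflict.

No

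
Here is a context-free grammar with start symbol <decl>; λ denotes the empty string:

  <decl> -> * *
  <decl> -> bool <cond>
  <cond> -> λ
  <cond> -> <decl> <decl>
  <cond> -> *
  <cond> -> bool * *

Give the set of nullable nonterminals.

{ <cond> }

Directly nullable (have an λ-production): <cond>.
No other nonterminal has a production whose RHS symbols are all nullable.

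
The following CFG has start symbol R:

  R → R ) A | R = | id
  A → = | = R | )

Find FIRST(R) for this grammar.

{ id }

From R → R ) A: add FIRST(R) = { id }.
From R → R =: add FIRST(R) = { id }.
R → id contributes {id}.
Union: FIRST(R) = { id }.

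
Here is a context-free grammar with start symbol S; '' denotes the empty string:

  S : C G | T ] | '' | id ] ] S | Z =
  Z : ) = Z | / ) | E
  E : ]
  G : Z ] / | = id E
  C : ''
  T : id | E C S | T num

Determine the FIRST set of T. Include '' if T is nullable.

T : id contributes {id}.
From T : E C S: add FIRST(E) = { ] }.
From T : T num: add FIRST(T) = { ], id }.
Union: FIRST(T) = { ], id }.

{ ], id }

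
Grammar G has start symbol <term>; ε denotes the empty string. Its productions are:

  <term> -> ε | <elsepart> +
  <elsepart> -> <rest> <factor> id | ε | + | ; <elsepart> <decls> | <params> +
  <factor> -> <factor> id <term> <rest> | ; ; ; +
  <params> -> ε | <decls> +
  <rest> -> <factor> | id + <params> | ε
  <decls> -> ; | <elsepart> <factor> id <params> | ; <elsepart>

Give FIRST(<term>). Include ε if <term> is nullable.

{ +, ;, id, ε }

<term> -> ε contributes ε.
From <term> -> <elsepart> +: <elsepart> nullable, take FIRST(<elsepart>) ∪ {+} = { +, ;, id }.
Union: FIRST(<term>) = { +, ;, id, ε }.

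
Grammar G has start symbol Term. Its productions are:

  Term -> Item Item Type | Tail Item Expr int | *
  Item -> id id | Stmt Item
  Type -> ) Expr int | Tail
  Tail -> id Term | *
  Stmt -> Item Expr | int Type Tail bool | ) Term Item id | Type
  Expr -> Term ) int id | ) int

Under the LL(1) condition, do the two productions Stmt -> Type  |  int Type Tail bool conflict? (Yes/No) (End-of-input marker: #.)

No

FIRST(Type) = { ), *, id } and FIRST(int Type Tail bool) = { int }.
The FIRST sets are disjoint and neither alternative is nullable — no conflict.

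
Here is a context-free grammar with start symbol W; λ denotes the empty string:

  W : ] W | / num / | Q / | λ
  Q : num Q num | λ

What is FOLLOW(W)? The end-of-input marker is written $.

W is the start symbol, so $ ∈ FOLLOW(W).
In W : ] W: W is at the end, add FOLLOW(W) = { $ }.
Union: FOLLOW(W) = { $ }.

{ $ }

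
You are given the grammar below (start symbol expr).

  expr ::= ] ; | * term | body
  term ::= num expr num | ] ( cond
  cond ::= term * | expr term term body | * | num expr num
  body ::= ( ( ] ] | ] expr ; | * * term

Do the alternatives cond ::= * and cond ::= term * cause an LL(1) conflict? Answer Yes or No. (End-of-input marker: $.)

FIRST(*) = { * } and FIRST(term *) = { ], num }.
The FIRST sets are disjoint and neither alternative is nullable — no conflict.

No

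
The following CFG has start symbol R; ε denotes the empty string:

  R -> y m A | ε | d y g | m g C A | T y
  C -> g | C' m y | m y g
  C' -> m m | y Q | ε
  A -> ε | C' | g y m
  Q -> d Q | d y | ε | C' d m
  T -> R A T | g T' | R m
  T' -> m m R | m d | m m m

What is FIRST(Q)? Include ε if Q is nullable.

Q -> d Q contributes {d}.
Q -> d y contributes {d}.
Q -> ε contributes ε.
From Q -> C' d m: C' nullable, take FIRST(C') ∪ {d} = { d, m, y }.
Union: FIRST(Q) = { d, m, y, ε }.

{ d, m, y, ε }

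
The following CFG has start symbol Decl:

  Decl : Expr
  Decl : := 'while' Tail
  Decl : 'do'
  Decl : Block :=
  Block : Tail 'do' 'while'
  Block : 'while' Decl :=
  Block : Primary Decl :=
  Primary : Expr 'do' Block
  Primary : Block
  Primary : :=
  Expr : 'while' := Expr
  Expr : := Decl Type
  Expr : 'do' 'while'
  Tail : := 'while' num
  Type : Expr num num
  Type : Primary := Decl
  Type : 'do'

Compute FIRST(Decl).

{ 'do', 'while', := }

From Decl : Expr: add FIRST(Expr) = { 'do', 'while', := }.
Decl : := 'while' Tail contributes {:=}.
Decl : 'do' contributes {'do'}.
From Decl : Block :=: add FIRST(Block) = { 'do', 'while', := }.
Union: FIRST(Decl) = { 'do', 'while', := }.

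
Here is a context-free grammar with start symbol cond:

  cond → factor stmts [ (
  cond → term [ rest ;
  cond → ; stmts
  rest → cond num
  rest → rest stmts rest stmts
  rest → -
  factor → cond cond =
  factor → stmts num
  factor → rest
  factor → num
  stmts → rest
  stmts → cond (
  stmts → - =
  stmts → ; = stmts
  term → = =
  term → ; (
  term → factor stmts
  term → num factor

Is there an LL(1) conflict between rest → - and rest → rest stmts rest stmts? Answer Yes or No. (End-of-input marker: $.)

Yes

FIRST(-) = { - } and FIRST(rest stmts rest stmts) = { -, ;, =, num }.
Both contain -, so the two alternatives are not disjoint — LL(1) conflict.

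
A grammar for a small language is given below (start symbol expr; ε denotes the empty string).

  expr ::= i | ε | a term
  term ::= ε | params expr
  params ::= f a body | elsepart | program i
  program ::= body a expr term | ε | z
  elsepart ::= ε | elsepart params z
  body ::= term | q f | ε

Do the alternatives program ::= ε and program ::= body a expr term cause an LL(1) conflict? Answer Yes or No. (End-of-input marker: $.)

FIRST(ε) = { ε } and FIRST(body a expr term) = { a, f, i, q, z }.
The first alternative is nullable and FOLLOW(program) = { i } shares i with FIRST of the second — conflict.

Yes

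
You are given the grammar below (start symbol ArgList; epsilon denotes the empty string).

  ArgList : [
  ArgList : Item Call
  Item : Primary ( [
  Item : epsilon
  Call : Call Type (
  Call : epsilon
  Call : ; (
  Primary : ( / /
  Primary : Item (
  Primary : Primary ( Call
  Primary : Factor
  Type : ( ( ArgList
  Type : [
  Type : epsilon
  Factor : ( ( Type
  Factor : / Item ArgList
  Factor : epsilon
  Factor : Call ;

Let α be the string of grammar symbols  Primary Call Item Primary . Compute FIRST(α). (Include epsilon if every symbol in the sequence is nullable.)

{ (, /, ;, [, epsilon }

Add FIRST(Primary)\{epsilon} = { (, /, ;, [ }; Primary is nullable, continue.
Add FIRST(Call)\{epsilon} = { (, ;, [ }; Call is nullable, continue.
Add FIRST(Item)\{epsilon} = { (, /, ;, [ }; Item is nullable, continue.
Add FIRST(Primary)\{epsilon} = { (, /, ;, [ }; Primary is nullable, continue.
Every symbol is nullable, so include epsilon.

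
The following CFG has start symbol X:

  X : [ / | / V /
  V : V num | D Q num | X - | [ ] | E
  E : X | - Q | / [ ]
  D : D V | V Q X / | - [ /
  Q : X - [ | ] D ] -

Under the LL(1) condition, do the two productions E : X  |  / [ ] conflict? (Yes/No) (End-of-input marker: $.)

Yes

FIRST(X) = { /, [ } and FIRST(/ [ ]) = { / }.
Both contain /, so the two alternatives are not disjoint — LL(1) conflict.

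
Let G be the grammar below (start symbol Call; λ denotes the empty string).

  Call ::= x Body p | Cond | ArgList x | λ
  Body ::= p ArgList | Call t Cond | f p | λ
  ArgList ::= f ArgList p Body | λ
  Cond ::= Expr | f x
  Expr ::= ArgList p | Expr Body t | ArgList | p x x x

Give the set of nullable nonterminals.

{ ArgList, Body, Call, Cond, Expr }

Directly nullable (have an λ-production): Call, Body, ArgList.
Expr ::= ArgList with every symbol nullable, so Expr is nullable.
Cond ::= Expr with every symbol nullable, so Cond is nullable.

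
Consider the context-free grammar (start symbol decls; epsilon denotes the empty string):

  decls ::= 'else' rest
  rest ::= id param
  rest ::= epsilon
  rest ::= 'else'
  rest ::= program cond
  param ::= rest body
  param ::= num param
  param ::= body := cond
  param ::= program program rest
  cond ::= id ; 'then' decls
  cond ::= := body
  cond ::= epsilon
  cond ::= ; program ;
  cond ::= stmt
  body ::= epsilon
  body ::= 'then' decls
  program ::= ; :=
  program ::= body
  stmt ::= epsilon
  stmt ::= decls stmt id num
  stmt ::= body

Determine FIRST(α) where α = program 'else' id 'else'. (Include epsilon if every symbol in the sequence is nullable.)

Add FIRST(program)\{epsilon} = { 'then', ; }; program is nullable, continue.
'else' is a terminal; add {'else'} and stop.

{ 'else', 'then', ; }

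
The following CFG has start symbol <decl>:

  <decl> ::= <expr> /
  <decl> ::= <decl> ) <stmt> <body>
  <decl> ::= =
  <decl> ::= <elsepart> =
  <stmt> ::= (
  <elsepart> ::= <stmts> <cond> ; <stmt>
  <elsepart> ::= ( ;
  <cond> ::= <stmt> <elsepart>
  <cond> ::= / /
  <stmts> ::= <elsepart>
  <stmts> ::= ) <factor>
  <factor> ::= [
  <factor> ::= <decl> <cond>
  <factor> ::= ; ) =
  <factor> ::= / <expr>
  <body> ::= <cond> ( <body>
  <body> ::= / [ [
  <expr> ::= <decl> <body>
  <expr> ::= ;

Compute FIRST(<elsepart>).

From <elsepart> ::= <stmts> <cond> ; <stmt>: add FIRST(<stmts>) = { (, ) }.
<elsepart> ::= ( ; contributes {(}.
Union: FIRST(<elsepart>) = { (, ) }.

{ (, ) }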